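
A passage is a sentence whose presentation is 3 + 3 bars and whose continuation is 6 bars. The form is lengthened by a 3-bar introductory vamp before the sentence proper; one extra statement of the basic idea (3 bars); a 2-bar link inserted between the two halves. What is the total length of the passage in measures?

20 measures

Basic sentence: 3 + 3 + 6 = 12 bars.
12 (basic form) + 3 (introduction) + 3 (extra statement) + 2 (link) = 20.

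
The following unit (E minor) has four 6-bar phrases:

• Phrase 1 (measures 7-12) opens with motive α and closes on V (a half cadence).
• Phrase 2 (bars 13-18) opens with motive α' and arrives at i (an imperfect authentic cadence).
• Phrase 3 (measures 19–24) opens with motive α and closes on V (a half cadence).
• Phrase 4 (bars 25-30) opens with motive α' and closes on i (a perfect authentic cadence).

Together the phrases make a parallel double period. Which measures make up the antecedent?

In a double period the first pair of phrases (ending imperfect authentic cadence) is the large antecedent and the second pair (ending perfect authentic cadence) is the large consequent; the antecedent is measures 7–18.

measures 7–18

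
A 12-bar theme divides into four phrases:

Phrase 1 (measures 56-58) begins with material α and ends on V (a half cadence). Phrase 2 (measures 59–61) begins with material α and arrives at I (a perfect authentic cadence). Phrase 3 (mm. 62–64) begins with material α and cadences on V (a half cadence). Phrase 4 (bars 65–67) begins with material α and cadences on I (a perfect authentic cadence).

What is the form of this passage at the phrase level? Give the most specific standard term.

The cadence pattern HC–PAC–HC–PAC is weak–strong twice, and phrases 3–4 restate phrases 1–2: a period heard twice, not a double period (which would end weakly at phrase 2).

repeated period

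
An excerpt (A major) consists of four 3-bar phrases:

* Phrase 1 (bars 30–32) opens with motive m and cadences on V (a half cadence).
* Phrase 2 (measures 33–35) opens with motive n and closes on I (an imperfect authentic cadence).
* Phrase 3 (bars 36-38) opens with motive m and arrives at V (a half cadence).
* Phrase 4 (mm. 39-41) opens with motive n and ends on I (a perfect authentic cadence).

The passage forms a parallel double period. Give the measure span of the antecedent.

In a double period the first pair of phrases (ending imperfect authentic cadence) is the large antecedent and the second pair (ending perfect authentic cadence) is the large consequent; the antecedent is measures 30–35.

measures 30–35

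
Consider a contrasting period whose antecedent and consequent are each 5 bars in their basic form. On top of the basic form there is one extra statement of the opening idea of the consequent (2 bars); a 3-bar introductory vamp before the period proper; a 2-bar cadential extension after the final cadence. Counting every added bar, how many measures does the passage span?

Basic contrasting period: 5 + 5 = 10 bars.
10 (basic form) + 2 (extra statement) + 3 (introduction) + 2 (cadential extension) = 17.

17 measures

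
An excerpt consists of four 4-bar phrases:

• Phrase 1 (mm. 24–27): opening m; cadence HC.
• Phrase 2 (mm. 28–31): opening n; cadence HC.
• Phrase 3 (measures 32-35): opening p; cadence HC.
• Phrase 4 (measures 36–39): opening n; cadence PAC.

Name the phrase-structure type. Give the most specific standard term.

contrasting double period

Four phrases in two halves: the first half (bars 24–31) ends with a half cadence, the second (measures 32-39) with a perfect authentic cadence — a large antecedent–consequent pair, i.e. a double period.
Phrase 3 begins with different material from phrase 1, making it contrasting.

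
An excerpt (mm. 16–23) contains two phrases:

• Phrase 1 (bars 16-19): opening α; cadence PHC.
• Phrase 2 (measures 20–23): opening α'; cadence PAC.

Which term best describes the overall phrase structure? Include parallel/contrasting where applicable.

Phrase 1 ends with a Phrygian half cadence (weaker) and phrase 2 with a perfect authentic cadence (stronger): antecedent + consequent = a period.
The two phrases open with the same material (α / α'), so the period is parallel.

parallel period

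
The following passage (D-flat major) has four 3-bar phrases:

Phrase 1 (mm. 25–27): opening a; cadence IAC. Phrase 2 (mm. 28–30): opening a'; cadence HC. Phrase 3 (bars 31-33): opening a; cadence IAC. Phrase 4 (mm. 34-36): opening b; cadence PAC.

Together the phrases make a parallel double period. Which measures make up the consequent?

measures 31–36

In a double period the first pair of phrases (ending half cadence) is the large antecedent and the second pair (ending perfect authentic cadence) is the large consequent; the consequent is measures 31–36.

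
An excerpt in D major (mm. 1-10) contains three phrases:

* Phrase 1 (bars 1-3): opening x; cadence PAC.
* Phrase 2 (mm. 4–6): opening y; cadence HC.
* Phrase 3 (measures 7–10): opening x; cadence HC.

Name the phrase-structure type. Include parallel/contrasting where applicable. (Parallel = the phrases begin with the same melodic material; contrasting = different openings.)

The final phrase closes with a half cadence, which is not stronger than the preceding half cadence; the 3 phrases lack an overall antecedent–consequent design and so form a phrase group.

phrase group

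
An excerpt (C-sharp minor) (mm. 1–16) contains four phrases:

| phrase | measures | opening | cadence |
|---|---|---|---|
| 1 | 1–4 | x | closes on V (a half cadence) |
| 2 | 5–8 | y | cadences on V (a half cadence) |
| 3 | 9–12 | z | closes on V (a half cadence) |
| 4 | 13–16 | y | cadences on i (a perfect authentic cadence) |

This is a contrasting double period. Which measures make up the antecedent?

In a double period the first pair of phrases (ending half cadence) is the large antecedent and the second pair (ending perfect authentic cadence) is the large consequent; the antecedent is measures 1–8.

measures 1–8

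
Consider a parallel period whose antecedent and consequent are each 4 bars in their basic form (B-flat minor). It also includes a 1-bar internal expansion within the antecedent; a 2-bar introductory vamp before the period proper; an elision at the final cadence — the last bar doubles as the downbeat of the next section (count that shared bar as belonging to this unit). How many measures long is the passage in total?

Basic parallel period: 4 + 4 = 8 bars.
8 (basic form) + 1 (internal expansion) + 2 (introduction) = 11.
The elision shares a bar with the next section but does not change this unit's count.

11 measures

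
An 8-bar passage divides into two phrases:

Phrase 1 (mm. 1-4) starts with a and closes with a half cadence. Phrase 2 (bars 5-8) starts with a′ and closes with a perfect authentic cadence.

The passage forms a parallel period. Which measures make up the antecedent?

The antecedent is the phrase ending with the weaker cadence (half cadence, phrase 1) and the consequent the one ending more conclusively (perfect authentic cadence, phrase 2); the antecedent is mm. 1-4.

measures 1–4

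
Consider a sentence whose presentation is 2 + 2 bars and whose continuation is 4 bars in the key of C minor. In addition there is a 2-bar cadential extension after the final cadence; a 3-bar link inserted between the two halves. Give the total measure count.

Basic sentence: 2 + 2 + 4 = 8 bars.
8 (basic form) + 2 (cadential extension) + 3 (link) = 13.

13 measures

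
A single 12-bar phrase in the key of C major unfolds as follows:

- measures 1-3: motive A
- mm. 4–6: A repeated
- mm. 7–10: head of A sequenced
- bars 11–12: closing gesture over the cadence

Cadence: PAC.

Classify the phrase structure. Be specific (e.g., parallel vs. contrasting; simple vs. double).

Basic idea (bars 1–3) + its repetition (measures 4-6) form the presentation; fragmentation and cadence (mm. 7–12) form the continuation — the 12-bar whole is a sentence.

sentence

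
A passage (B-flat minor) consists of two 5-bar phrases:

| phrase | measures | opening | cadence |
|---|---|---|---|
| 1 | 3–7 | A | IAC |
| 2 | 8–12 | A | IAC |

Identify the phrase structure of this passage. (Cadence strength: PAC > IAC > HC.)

Both phrases have the same opening (A) and the same cadence (imperfect authentic cadence): the second is a restatement, not a consequent, so this is a repeated phrase rather than a period.

repeated phrase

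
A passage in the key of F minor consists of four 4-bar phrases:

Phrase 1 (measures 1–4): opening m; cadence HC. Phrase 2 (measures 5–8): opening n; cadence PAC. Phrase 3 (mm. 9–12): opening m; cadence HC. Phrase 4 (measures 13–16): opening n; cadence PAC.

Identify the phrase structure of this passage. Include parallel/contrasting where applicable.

The cadence pattern HC–PAC–HC–PAC is weak–strong twice, and phrases 3–4 restate phrases 1–2: a period heard twice, not a double period (which would end weakly at phrase 2).

repeated period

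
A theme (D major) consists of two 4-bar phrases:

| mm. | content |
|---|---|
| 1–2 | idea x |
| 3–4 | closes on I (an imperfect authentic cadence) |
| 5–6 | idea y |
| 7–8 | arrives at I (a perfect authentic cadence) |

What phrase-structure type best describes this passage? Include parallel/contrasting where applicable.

Phrase 1 ends with an imperfect authentic cadence (weaker) and phrase 2 with a perfect authentic cadence (stronger): antecedent + consequent = a period.
The two phrases open with different material (x / y), so the period is contrasting.

contrasting period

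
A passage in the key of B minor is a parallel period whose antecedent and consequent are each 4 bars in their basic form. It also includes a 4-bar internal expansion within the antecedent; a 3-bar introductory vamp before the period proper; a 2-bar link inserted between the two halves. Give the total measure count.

17 measures

Basic parallel period: 4 + 4 = 8 bars.
8 (basic form) + 4 (internal expansion) + 3 (introduction) + 2 (link) = 17.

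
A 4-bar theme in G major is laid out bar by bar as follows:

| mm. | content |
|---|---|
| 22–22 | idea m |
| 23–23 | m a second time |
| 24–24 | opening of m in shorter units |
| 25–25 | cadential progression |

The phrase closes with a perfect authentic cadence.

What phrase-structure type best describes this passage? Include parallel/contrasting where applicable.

Basic idea (bar 22) + its repetition (m. 23) form the presentation; fragmentation and cadence (mm. 24–25) form the continuation — the 4-bar whole is a sentence.

sentence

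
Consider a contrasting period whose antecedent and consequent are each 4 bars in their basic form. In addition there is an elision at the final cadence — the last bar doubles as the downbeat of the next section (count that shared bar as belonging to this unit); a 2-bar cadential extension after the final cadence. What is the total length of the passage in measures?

10 measures

Basic contrasting period: 4 + 4 = 8 bars.
8 (basic form) + 2 (cadential extension) = 10.
The elision shares a bar with the next section but does not change this unit's count.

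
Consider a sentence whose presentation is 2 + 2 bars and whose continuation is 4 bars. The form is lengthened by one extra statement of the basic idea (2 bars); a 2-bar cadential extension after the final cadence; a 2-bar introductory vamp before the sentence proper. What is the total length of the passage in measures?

14 measures

Basic sentence: 2 + 2 + 4 = 8 bars.
8 (basic form) + 2 (extra statement) + 2 (cadential extension) + 2 (introduction) = 14.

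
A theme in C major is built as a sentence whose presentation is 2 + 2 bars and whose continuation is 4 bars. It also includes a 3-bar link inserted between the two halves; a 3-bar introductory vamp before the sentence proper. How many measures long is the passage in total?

Basic sentence: 2 + 2 + 4 = 8 bars.
8 (basic form) + 3 (link) + 3 (introduction) = 14.

14 measures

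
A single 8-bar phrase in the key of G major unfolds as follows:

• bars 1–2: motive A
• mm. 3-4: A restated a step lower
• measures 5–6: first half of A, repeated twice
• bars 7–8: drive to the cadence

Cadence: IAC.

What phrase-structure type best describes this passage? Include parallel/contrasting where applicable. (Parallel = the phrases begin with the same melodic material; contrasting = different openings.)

Basic idea (bars 1–2) + its repetition (mm. 3–4) form the presentation; fragmentation and cadence (mm. 5–8) form the continuation — the 8-bar whole is a sentence.

sentence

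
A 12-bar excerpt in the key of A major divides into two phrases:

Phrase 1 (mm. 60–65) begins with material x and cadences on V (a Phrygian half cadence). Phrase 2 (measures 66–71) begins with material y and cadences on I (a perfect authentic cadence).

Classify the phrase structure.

contrasting period

Phrase 1 ends with a Phrygian half cadence (weaker) and phrase 2 with a perfect authentic cadence (stronger): antecedent + consequent = a period.
The two phrases open with different material (x / y), so the period is contrasting.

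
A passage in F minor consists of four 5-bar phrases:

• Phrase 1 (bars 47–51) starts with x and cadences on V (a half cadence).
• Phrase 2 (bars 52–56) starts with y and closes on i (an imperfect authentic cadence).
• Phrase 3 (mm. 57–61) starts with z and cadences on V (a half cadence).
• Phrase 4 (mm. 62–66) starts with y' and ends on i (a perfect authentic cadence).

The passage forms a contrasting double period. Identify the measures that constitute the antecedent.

In a double period the four phrases pair into a large antecedent (phrases 1–2, ending imperfect authentic cadence) and a large consequent (phrases 3–4, ending perfect authentic cadence). The antecedent spans mm. 47–56.

measures 47–56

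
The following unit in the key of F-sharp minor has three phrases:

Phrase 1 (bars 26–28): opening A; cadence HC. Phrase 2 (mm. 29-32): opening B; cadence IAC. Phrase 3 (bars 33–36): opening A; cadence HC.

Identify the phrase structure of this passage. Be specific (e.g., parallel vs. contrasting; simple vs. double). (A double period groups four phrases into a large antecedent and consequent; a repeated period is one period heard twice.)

The final phrase closes with a half cadence, which is not stronger than the preceding imperfect authentic cadence; the 3 phrases lack an overall antecedent–consequent design and so form a phrase group.

phrase group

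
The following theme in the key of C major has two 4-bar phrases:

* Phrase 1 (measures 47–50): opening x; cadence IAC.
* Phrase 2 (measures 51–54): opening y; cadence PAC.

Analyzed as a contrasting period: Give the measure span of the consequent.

The antecedent is the phrase ending with the weaker cadence (imperfect authentic cadence, phrase 1) and the consequent the one ending more conclusively (perfect authentic cadence, phrase 2); the consequent is mm. 51-54.

measures 51–54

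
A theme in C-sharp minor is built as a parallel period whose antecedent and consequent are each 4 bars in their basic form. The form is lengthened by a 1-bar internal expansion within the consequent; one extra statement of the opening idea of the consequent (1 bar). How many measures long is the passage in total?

Basic parallel period: 4 + 4 = 8 bars.
8 (basic form) + 1 (internal expansion) + 1 (extra statement) = 10.

10 measures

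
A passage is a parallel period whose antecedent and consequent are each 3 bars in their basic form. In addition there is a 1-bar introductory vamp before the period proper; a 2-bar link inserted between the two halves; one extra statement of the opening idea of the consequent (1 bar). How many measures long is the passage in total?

10 measures

Basic parallel period: 3 + 3 = 6 bars.
6 (basic form) + 1 (introduction) + 2 (link) + 1 (extra statement) = 10.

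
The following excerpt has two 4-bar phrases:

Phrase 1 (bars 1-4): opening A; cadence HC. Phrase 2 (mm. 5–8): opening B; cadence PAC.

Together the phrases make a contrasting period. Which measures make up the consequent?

The phrase ending with the weaker cadence (half cadence) is the antecedent; the one ending more conclusively (perfect authentic cadence) is the consequent. The consequent is measures 5–8.

measures 5–8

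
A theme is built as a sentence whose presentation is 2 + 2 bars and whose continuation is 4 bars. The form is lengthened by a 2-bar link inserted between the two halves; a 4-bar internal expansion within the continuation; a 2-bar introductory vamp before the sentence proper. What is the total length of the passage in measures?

16 measures

Basic sentence: 2 + 2 + 4 = 8 bars.
8 (basic form) + 2 (link) + 4 (internal expansion) + 2 (introduction) = 16.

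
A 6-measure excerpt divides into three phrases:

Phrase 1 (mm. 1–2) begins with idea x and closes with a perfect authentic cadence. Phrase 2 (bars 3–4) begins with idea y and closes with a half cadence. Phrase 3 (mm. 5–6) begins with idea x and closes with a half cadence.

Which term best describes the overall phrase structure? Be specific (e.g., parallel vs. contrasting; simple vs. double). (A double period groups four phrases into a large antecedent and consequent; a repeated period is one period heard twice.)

phrase group

The final phrase closes with a half cadence, which is not stronger than the preceding half cadence; the 3 phrases lack an overall antecedent–consequent design and so form a phrase group.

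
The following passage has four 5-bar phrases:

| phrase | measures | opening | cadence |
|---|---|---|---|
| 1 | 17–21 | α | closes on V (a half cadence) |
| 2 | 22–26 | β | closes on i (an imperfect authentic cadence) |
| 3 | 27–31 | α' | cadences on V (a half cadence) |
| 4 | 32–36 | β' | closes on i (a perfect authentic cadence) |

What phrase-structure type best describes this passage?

Four phrases in two halves: the first half (bars 17–26) ends with an imperfect authentic cadence, the second (bars 27-36) with a perfect authentic cadence — a large antecedent–consequent pair, i.e. a double period.
Phrase 3 begins with the same material as phrase 1, making it parallel.

parallel double period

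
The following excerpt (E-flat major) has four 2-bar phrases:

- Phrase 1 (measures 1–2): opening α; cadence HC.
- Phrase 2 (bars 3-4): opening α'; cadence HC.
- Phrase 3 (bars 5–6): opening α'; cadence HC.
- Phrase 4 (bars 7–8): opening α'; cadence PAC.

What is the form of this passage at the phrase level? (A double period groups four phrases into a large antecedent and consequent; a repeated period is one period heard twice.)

Four phrases in two halves: the first half (measures 1–4) ends with a half cadence, the second (bars 5–8) with a perfect authentic cadence — a large antecedent–consequent pair, i.e. a double period.
Phrase 3 begins with the same material as phrase 1, making it parallel.

parallel double period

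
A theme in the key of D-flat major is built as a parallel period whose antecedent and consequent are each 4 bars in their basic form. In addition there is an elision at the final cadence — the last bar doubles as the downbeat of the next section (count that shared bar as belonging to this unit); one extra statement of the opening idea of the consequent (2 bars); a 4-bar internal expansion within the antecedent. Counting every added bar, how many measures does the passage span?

14 measures

Basic parallel period: 4 + 4 = 8 bars.
8 (basic form) + 2 (extra statement) + 4 (internal expansion) = 14.
The elision shares a bar with the next section but does not change this unit's count.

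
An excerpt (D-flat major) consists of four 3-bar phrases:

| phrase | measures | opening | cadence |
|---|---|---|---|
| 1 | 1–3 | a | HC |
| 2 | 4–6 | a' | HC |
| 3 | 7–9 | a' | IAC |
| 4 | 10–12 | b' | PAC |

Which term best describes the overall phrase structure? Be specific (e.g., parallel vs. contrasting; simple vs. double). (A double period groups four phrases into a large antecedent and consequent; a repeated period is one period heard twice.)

Four phrases in two halves: the first half (measures 1–6) ends with a half cadence, the second (measures 7–12) with a perfect authentic cadence — a large antecedent–consequent pair, i.e. a double period.
Phrase 3 begins with the same material as phrase 1, making it parallel.

parallel double period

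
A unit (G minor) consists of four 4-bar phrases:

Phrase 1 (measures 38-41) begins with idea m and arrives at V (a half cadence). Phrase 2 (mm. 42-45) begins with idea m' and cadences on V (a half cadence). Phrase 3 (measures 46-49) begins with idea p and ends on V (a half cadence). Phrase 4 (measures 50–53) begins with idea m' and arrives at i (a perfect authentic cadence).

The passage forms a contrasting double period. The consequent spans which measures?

measures 46–53

In a double period the four phrases pair into a large antecedent (phrases 1–2, ending half cadence) and a large consequent (phrases 3–4, ending perfect authentic cadence). The consequent spans mm. 46-53.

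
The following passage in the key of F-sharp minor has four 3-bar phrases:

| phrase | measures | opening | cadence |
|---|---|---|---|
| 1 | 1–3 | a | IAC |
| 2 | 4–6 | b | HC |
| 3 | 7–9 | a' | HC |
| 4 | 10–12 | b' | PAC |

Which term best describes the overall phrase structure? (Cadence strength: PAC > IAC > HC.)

parallel double period

Four phrases in two halves: the first half (bars 1–6) ends with a half cadence, the second (bars 7–12) with a perfect authentic cadence — a large antecedent–consequent pair, i.e. a double period.
Phrase 3 begins with the same material as phrase 1, making it parallel.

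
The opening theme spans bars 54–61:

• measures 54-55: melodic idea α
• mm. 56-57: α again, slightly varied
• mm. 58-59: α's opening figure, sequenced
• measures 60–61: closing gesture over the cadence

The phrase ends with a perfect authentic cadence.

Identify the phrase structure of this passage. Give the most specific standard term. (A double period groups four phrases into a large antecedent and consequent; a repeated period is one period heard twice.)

Basic idea (measures 54–55) + its repetition (mm. 56–57) form the presentation; fragmentation and cadence (measures 58–61) form the continuation — the 8-bar whole is a sentence.

sentence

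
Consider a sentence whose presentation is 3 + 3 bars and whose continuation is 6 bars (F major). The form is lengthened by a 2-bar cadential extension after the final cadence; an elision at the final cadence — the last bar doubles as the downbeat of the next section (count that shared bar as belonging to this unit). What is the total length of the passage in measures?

14 measures

Basic sentence: 3 + 3 + 6 = 12 bars.
12 (basic form) + 2 (cadential extension) = 14.
The elision shares a bar with the next section but does not change this unit's count.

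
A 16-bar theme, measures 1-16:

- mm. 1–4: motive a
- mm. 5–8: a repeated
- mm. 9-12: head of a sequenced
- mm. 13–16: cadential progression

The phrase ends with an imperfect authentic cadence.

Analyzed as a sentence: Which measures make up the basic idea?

measures 1–4

The presentation of a sentence is the basic idea (mm. 1-4) plus its repetition (measures 5–8); the basic idea is therefore mm. 1–4.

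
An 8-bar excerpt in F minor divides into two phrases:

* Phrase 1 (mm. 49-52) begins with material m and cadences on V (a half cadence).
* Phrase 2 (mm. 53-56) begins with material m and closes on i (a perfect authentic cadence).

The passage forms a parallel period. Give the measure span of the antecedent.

The phrase ending with the weaker cadence (half cadence) is the antecedent; the one ending more conclusively (perfect authentic cadence) is the consequent. The antecedent is measures 49–52.

measures 49–52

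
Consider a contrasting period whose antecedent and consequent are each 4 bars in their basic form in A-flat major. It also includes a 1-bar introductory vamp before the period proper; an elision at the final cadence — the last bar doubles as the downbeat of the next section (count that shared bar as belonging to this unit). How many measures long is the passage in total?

Basic contrasting period: 4 + 4 = 8 bars.
8 (basic form) + 1 (introduction) = 9.
The elision shares a bar with the next section but does not change this unit's count.

9 measures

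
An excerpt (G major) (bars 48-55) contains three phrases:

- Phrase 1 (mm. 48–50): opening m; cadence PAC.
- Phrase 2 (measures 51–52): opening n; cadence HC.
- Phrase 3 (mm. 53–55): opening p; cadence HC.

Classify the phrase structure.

The final phrase closes with a half cadence, which is not stronger than the preceding half cadence; the 3 phrases lack an overall antecedent–consequent design and so form a phrase group.

phrase group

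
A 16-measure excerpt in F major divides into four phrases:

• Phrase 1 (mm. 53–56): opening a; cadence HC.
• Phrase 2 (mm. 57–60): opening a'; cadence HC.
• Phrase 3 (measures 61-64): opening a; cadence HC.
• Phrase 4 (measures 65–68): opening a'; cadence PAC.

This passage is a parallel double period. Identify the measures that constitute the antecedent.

measures 53–60

In a double period the four phrases pair into a large antecedent (phrases 1–2, ending half cadence) and a large consequent (phrases 3–4, ending perfect authentic cadence). The antecedent spans mm. 53–60.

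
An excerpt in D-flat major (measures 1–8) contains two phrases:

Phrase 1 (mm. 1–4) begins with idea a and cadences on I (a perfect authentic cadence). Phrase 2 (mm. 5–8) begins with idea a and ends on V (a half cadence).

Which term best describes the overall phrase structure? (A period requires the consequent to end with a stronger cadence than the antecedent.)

phrase group

The second phrase closes with a half cadence, which is not stronger than the first phrase's perfect authentic cadence; without a weak→strong cadential pair there is no antecedent–consequent relationship, so this is a phrase group rather than a period.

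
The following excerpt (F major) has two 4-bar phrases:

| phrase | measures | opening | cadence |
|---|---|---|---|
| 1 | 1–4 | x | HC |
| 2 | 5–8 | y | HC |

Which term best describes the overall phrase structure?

The second phrase closes with a half cadence, which is not stronger than the first phrase's half cadence; without a weak→strong cadential pair there is no antecedent–consequent relationship, so this is a phrase group rather than a period.

phrase group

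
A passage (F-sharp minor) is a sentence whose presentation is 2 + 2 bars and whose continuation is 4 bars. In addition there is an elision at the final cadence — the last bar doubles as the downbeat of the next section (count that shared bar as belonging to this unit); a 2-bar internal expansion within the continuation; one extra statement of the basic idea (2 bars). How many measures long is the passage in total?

Basic sentence: 2 + 2 + 4 = 8 bars.
8 (basic form) + 2 (internal expansion) + 2 (extra statement) = 12.
The elision shares a bar with the next section but does not change this unit's count.

12 measures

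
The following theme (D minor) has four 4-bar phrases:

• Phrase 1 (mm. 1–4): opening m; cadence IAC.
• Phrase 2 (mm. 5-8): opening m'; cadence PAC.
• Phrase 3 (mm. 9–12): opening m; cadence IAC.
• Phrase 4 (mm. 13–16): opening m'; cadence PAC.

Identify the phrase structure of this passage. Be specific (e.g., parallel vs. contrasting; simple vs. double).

The cadence pattern IAC–PAC–IAC–PAC is weak–strong twice, and phrases 3–4 restate phrases 1–2: a period heard twice, not a double period (which would end weakly at phrase 2).

repeated period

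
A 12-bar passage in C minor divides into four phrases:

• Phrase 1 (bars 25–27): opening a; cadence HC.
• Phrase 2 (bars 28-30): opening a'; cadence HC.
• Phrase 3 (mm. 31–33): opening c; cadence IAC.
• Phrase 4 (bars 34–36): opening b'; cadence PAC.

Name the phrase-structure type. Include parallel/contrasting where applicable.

Four phrases in two halves: the first half (measures 25–30) ends with a half cadence, the second (bars 31–36) with a perfect authentic cadence — a large antecedent–consequent pair, i.e. a double period.
Phrase 3 begins with different material from phrase 1, making it contrasting.

contrasting double period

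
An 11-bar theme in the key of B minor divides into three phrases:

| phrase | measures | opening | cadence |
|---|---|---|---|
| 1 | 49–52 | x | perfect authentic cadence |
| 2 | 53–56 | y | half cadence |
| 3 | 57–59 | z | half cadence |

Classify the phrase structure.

phrase group

The final phrase closes with a half cadence, which is not stronger than the preceding half cadence; the 3 phrases lack an overall antecedent–consequent design and so form a phrase group.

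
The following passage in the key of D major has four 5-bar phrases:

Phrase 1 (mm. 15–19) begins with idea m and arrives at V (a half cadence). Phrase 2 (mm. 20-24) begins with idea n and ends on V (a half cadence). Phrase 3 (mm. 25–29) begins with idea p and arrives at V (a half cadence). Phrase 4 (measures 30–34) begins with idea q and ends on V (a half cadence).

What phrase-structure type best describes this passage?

Phrase 4 ends with a half cadence, no stronger than phrase 2's half cadence, so the four phrases do not form a double period; nor do phrases 3–4 duplicate 1–2, so it is not a repeated period. With no phrase reaching a conclusive cadence, the passage is a phrase group.

phrase group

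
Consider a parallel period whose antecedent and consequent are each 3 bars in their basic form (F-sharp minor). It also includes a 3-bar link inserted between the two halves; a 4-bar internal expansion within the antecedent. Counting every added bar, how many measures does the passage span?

Basic parallel period: 3 + 3 = 6 bars.
6 (basic form) + 3 (link) + 4 (internal expansion) = 13.

13 measures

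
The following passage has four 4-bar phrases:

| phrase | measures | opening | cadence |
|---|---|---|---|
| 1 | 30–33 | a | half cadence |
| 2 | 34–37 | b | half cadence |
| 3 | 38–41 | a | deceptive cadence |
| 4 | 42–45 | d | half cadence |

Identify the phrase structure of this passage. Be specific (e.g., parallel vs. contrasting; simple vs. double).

Phrase 4 ends with a half cadence, no stronger than phrase 2's half cadence, so the four phrases do not form a double period; nor do phrases 3–4 duplicate 1–2, so it is not a repeated period. With no phrase reaching a conclusive cadence, the passage is a phrase group.

phrase group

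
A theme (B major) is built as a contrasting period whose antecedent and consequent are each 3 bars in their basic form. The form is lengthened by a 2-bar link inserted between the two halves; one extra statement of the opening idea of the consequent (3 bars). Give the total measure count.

11 measures

Basic contrasting period: 3 + 3 = 6 bars.
6 (basic form) + 2 (link) + 3 (extra statement) = 11.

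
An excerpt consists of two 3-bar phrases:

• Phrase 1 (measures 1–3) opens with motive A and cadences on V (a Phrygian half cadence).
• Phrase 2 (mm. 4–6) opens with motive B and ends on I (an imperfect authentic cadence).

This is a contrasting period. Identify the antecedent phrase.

phrase 1

The phrase ending with the weaker cadence (Phrygian half cadence) is the antecedent; the one ending more conclusively (imperfect authentic cadence) is the consequent. The antecedent is phrase 1.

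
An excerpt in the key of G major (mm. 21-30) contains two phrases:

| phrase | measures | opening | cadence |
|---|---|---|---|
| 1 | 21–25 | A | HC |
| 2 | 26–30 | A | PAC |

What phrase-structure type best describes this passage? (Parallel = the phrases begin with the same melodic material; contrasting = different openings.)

parallel period

Phrase 1 ends with a half cadence (weaker) and phrase 2 with a perfect authentic cadence (stronger): antecedent + consequent = a period.
The two phrases open with the same material (A / A), so the period is parallel.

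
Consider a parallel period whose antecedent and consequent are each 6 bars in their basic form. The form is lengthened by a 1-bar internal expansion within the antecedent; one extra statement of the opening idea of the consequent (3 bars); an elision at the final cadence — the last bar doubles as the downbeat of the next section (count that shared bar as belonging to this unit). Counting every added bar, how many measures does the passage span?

Basic parallel period: 6 + 6 = 12 bars.
12 (basic form) + 1 (internal expansion) + 3 (extra statement) = 16.
The elision shares a bar with the next section but does not change this unit's count.

16 measures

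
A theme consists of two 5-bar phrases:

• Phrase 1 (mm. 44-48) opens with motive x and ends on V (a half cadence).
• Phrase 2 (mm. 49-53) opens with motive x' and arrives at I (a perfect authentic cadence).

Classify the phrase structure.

Phrase 1 ends with a half cadence (weaker) and phrase 2 with a perfect authentic cadence (stronger): antecedent + consequent = a period.
The two phrases open with the same material (x / x'), so the period is parallel.

parallel period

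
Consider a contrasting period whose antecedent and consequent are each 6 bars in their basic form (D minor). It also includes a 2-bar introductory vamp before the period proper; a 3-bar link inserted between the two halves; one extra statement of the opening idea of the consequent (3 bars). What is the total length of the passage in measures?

20 measures

Basic contrasting period: 6 + 6 = 12 bars.
12 (basic form) + 2 (introduction) + 3 (link) + 3 (extra statement) = 20.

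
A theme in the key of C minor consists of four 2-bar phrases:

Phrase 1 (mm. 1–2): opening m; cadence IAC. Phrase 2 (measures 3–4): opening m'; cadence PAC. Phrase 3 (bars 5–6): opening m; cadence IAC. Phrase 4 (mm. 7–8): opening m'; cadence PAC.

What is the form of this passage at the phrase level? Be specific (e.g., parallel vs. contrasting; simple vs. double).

repeated period

The cadence pattern IAC–PAC–IAC–PAC is weak–strong twice, and phrases 3–4 restate phrases 1–2: a period heard twice, not a double period (which would end weakly at phrase 2).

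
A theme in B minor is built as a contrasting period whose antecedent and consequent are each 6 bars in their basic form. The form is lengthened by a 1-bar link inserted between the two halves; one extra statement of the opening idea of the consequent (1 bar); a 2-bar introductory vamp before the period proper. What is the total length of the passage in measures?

16 measures

Basic contrasting period: 6 + 6 = 12 bars.
12 (basic form) + 1 (link) + 1 (extra statement) + 2 (introduction) = 16.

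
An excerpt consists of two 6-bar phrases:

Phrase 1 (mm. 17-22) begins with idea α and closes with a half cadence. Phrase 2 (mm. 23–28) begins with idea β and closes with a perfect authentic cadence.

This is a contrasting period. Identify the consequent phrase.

phrase 2

The phrase ending with the weaker cadence (half cadence) is the antecedent; the one ending more conclusively (perfect authentic cadence) is the consequent. The consequent is phrase 2.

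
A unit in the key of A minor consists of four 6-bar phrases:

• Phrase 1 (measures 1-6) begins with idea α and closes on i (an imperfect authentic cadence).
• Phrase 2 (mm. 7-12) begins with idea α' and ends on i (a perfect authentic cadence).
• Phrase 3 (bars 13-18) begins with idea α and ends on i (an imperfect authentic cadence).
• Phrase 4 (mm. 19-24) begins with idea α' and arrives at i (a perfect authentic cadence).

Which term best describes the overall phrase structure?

The cadence pattern IAC–PAC–IAC–PAC is weak–strong twice, and phrases 3–4 restate phrases 1–2: a period heard twice, not a double period (which would end weakly at phrase 2).

repeated period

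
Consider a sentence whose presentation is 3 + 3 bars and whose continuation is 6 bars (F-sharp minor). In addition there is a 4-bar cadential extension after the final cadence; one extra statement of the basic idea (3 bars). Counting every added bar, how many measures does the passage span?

Basic sentence: 3 + 3 + 6 = 12 bars.
12 (basic form) + 4 (cadential extension) + 3 (extra statement) = 19.

19 measures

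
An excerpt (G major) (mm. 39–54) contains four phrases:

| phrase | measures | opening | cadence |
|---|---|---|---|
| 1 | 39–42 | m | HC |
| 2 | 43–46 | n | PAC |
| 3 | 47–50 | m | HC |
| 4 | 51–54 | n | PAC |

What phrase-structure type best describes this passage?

repeated period

The cadence pattern HC–PAC–HC–PAC is weak–strong twice, and phrases 3–4 restate phrases 1–2: a period heard twice, not a double period (which would end weakly at phrase 2).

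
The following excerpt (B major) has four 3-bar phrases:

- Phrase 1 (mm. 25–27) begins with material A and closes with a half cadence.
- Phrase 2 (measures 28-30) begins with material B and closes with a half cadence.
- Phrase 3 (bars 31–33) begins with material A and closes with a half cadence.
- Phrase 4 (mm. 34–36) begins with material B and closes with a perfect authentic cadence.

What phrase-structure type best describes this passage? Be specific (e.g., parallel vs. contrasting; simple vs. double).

Four phrases in two halves: the first half (mm. 25-30) ends with a half cadence, the second (measures 31-36) with a perfect authentic cadence — a large antecedent–consequent pair, i.e. a double period.
Phrase 3 begins with the same material as phrase 1, making it parallel.

parallel double period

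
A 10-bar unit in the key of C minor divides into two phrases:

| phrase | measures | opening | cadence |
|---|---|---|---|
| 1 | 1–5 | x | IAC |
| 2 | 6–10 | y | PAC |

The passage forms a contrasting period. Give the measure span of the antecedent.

measures 1–5

The phrase ending with the weaker cadence (imperfect authentic cadence) is the antecedent; the one ending more conclusively (perfect authentic cadence) is the consequent. The antecedent is measures 1–5.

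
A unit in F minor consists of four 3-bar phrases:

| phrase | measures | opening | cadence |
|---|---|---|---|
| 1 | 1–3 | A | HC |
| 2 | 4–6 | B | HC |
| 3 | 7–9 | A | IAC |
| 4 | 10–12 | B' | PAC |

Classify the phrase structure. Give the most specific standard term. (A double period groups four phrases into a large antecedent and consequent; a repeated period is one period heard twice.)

parallel double period

Four phrases in two halves: the first half (measures 1-6) ends with a half cadence, the second (bars 7–12) with a perfect authentic cadence — a large antecedent–consequent pair, i.e. a double period.
Phrase 3 begins with the same material as phrase 1, making it parallel.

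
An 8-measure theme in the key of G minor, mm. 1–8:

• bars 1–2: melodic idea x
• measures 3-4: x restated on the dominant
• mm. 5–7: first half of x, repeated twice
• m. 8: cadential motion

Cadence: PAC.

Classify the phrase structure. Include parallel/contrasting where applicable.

sentence

Basic idea (mm. 1–2) + its repetition (bars 3–4) form the presentation; fragmentation and cadence (measures 5-8) form the continuation — the 8-bar whole is a sentence.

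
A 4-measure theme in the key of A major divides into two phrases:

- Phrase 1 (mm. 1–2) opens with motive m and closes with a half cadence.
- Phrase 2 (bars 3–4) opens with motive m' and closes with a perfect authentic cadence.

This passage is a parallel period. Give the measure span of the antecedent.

measures 1–2

The antecedent is the phrase ending with the weaker cadence (half cadence, phrase 1) and the consequent the one ending more conclusively (perfect authentic cadence, phrase 2); the antecedent is measures 1–2.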